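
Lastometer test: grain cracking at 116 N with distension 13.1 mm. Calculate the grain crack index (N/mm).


8.9 N/mm

Grain crack index = force / distension
Index = 116 / 13.1 = 8.9 N/mm


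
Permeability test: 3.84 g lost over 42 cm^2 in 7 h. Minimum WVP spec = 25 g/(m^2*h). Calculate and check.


WVP = 130.61 g/(m^2*h)
Meets specification: Yes

WVP = 3.84 / (42 x 7) x 10000 = 130.61 g/(m^2*h)
Minimum: 25 g/(m^2*h)
Meets spec: Yes


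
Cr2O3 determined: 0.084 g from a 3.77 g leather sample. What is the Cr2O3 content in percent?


Cr2O3% = 0.084 / 3.77 x 100
Cr2O3% = 2.23%


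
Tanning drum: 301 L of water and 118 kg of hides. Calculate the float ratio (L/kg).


2.6

Float ratio = water / hide weight
Ratio = 301 / 118 = 2.6


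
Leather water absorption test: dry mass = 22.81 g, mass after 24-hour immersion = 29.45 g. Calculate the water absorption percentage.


29.1%

Water absorbed = 29.45 - 22.81 = 6.64 g
WA% = 6.64 / 22.81 x 100 = 29.1%


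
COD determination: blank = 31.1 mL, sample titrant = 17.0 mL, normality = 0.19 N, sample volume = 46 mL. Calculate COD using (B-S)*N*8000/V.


465.9 mg/L

COD = (31.1 - 17.0) x 0.19 x 8000 / 46
COD = 14.1 x 0.19 x 8000 / 46
COD = 465.9 mg/L


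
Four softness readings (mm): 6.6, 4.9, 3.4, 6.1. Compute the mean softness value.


5.25 mm

Sum = 6.6 + 4.9 + 3.4 + 6.1
Mean = 21.0 / 4 = 5.25 mm


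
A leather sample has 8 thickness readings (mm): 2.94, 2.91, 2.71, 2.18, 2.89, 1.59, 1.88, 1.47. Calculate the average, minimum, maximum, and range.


Sum = 18.57
Average = 18.57 / 8 = 2.32 mm
Minimum = 1.47 mm
Maximum = 2.94 mm
Range = 2.94 - 1.47 = 1.47 mm


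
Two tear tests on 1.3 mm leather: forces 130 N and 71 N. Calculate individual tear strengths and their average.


Tear 1 = 130 / 1.3 = 100.0 N/mm
Tear 2 = 71 / 1.3 = 54.6 N/mm
Average = (100.0 + 54.6) / 2 = 77.3 N/mm


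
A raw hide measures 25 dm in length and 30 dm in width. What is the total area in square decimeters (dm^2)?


Area = length x width
Area = 25 x 30 = 750 dm^2


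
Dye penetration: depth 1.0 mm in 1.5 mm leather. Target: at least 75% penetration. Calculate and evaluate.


Penetration = 1.0 / 1.5 x 100 = 66.7%
Target: 75%
Meets target: No


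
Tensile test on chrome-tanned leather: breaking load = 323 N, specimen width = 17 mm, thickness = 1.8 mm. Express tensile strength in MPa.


Cross-section = 17 x 1.8 = 30.6 mm^2
TS = 323 / 30.6 = 10.56 MPa
(1 N/mm^2 = 1 MPa)


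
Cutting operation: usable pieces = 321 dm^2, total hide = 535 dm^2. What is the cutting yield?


60.0%


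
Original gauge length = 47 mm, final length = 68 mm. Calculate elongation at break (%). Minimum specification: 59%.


Extension = 68 - 47 = 21 mm
Elongation = 21 / 47 x 100 = 44.7%
Minimum required: 59%
Meets specification: No


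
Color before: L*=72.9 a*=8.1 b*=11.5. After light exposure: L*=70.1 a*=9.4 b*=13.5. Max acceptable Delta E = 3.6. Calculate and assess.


dL = -2.8, da = 1.3, db = 2.0
dE = sqrt((-2.8)^2 + (1.3)^2 + (2.0)^2) = 3.68
Max = 3.6
Passes: No


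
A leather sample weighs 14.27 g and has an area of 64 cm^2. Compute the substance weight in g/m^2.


Substance weight = mass / area x 10000
SW = 14.27 / 64 x 10000
SW = 2229.7 g/m^2


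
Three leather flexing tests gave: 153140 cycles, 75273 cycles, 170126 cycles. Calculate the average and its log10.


Average = 132846 cycles
log10 = 5.12


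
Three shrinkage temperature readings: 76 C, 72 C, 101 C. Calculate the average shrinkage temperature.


Average = (76 + 72 + 101) / 3
Average = 249 / 3 = 83.0 C


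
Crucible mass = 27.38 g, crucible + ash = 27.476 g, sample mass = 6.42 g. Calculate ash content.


Ash mass = 27.476 - 27.38 = 0.096 g
Ash% = 0.096 / 6.42 x 100 = 1.50%


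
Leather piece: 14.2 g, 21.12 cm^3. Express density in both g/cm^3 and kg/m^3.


0.672 g/cm^3
672 kg/m^3

Density = 14.2 / 21.12 = 0.672 g/cm^3
Convert: 0.672 x 1000 = 672 kg/m^3


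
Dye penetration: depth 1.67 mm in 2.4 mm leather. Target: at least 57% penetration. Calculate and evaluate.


Penetration = 1.67 / 2.4 x 100 = 69.6%
Target: 57%
Meets target: Yes


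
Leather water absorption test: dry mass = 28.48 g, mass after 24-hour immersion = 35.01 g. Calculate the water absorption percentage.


Water absorbed = 35.01 - 28.48 = 6.53 g
WA% = 6.53 / 28.48 x 100 = 22.9%


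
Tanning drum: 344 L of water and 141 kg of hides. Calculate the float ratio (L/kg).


Float ratio = water / hide weight
Ratio = 344 / 141 = 2.4


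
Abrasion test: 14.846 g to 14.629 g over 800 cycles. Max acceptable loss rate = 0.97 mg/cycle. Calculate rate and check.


Rate = 0.271 mg/cycle
Passes: Yes


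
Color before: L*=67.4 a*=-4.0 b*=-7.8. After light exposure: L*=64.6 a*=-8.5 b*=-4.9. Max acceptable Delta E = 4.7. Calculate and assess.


Delta E = 6.04
Passes: No

dL = -2.8, da = -4.5, db = 2.9
dE = sqrt((-2.8)^2 + (-4.5)^2 + (2.9)^2) = 6.04
Max = 4.7
Passes: No


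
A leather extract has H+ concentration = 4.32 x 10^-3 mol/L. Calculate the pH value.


pH = 2.36


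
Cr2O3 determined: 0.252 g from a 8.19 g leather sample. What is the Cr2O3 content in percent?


Cr2O3% = 0.252 / 8.19 x 100
Cr2O3% = 3.08%


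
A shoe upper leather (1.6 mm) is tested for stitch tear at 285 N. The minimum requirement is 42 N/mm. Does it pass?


STS = 285 / 1.6 = 178.1 N/mm
Minimum required: 42 N/mm
Passes: Yes


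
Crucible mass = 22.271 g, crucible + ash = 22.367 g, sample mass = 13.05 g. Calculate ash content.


Ash mass = 0.096 g
Ash content = 0.74%

Ash mass = 22.367 - 22.271 = 0.096 g
Ash% = 0.096 / 13.05 x 100 = 0.74%


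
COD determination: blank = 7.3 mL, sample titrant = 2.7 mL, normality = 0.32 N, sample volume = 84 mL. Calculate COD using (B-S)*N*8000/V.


COD = (7.3 - 2.7) x 0.32 x 8000 / 84
COD = 4.6 x 0.32 x 8000 / 84
COD = 140.2 mg/L


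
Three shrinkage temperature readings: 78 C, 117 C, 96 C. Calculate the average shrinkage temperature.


97.0 C


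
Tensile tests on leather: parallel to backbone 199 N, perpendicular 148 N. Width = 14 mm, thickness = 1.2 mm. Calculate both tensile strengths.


Parallel = 11.85 N/mm^2
Perpendicular = 8.81 N/mm^2


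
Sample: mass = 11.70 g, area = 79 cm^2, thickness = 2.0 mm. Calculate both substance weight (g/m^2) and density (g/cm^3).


SW = 11.70 / 79 x 10000 = 1481.0 g/m^2
Volume = 79 x 2.0 / 10 = 15.80 cm^3
Density = 11.70 / 15.80 = 0.741 g/cm^3


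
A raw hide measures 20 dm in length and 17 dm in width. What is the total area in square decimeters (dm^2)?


340 dm^2

Area = length x width
Area = 20 x 17 = 340 dm^2


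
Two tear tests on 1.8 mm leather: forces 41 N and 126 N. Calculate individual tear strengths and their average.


Tear 1 = 41 / 1.8 = 22.8 N/mm
Tear 2 = 126 / 1.8 = 70.0 N/mm
Average = (22.8 + 70.0) / 2 = 46.4 N/mm


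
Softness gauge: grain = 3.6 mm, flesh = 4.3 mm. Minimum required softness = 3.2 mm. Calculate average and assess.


Average softness = 3.95 mm
Meets requirement: Yes

Average = (3.6 + 4.3) / 2 = 3.95 mm
Minimum = 3.2 mm
Meets requirement: Yes


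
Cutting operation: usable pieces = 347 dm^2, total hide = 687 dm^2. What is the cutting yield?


50.5%


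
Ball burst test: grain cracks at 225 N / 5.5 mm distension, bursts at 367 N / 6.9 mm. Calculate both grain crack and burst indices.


Crack index = 225 / 5.5 = 40.9 N/mm
Burst index = 367 / 6.9 = 53.2 N/mm


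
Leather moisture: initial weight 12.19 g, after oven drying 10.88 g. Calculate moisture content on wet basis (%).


10.7%

Moisture = 12.19 - 10.88 = 1.31 g
MC = 1.31 / 12.19 x 100 = 10.7%


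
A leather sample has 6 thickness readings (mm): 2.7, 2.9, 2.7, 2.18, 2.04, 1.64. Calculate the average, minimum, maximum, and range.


Sum = 14.16
Average = 14.16 / 6 = 2.36 mm
Minimum = 1.64 mm
Maximum = 2.9 mm
Range = 2.9 - 1.64 = 1.26 mm


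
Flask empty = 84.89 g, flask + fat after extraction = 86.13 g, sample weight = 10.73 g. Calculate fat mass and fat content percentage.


Fat mass = 1.24 g
Fat content = 11.6%

Fat mass = 86.13 - 84.89 = 1.24 g
Fat% = 1.24 / 10.73 x 100 = 11.6%


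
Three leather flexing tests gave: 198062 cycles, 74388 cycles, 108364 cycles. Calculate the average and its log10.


Average = (198062 + 74388 + 108364) / 3 = 126938 cycles
log10(126938) = 5.10


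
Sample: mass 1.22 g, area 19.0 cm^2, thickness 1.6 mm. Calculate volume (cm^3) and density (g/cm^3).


Thickness in cm = 1.6 / 10 = 0.16 cm
Volume = 19.0 x 0.16 = 3.040 cm^3
Density = 1.22 / 3.040 = 0.401 g/cm^3


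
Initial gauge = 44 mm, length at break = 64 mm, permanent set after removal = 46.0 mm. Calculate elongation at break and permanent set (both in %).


Elongation at break = (64 - 44) / 44 x 100 = 45.5%
Permanent set = (46.0 - 44) / 44 x 100 = 4.5%


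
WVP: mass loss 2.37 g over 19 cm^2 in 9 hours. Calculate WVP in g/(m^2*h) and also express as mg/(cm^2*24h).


WVP = 138.60 g/(m^2*h)
Daily rate = 332.63 mg/(cm^2*24h)


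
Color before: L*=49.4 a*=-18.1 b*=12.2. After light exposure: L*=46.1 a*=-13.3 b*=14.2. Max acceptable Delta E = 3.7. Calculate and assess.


dL = -3.3, da = 4.8, db = 2.0
dE = sqrt((-3.3)^2 + (4.8)^2 + (2.0)^2) = 6.16
Max = 3.7
Passes: No


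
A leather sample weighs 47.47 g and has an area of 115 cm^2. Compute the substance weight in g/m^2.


4127.8 g/m^2

Substance weight = mass / area x 10000
SW = 47.47 / 115 x 10000
SW = 4127.8 g/m^2


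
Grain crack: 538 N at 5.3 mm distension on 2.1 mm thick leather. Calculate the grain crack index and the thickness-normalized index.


Crack index = 101.5 N/mm
Normalized index = 48.3 N/mm per mm

Crack index = 538 / 5.3 = 101.5 N/mm
Normalized = 101.5 / 2.1 = 48.3 N/mm per mm


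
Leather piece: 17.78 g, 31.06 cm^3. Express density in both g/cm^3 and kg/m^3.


Density = 17.78 / 31.06 = 0.572 g/cm^3
Convert: 0.572 x 1000 = 572 kg/m^3


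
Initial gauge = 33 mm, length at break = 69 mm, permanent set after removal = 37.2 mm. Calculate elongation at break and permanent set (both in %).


Elongation at break = (69 - 33) / 33 x 100 = 109.1%
Permanent set = (37.2 - 33) / 33 x 100 = 12.7%


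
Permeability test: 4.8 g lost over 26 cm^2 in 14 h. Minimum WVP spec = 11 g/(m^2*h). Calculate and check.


WVP = 4.8 / (26 x 14) x 10000 = 131.87 g/(m^2*h)
Minimum: 11 g/(m^2*h)
Meets spec: Yes


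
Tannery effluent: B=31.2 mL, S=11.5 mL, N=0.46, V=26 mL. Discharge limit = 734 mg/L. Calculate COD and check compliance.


COD = (31.2 - 11.5) x 0.46 x 8000 / 26 = 2788.3 mg/L
Limit: 734 mg/L
Compliant: No


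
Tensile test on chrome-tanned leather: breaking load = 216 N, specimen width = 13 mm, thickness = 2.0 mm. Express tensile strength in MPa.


Cross-section = 13 x 2.0 = 26.0 mm^2
TS = 216 / 26.0 = 8.31 MPa
(1 N/mm^2 = 1 MPa)


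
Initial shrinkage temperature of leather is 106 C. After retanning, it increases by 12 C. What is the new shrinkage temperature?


118 C

New Ts = 106 + 12 = 118 C


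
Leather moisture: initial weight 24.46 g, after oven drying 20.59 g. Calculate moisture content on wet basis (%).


15.8%


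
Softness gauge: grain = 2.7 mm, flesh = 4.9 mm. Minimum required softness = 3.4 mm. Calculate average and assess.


Average softness = 3.80 mm
Meets requirement: Yes

Average = (2.7 + 4.9) / 2 = 3.80 mm
Minimum = 3.4 mm
Meets requirement: Yes


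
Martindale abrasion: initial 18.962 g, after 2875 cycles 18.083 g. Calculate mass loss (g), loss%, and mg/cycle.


Loss = 18.962 - 18.083 = 0.879 g
Loss% = 0.879 / 18.962 x 100 = 4.64%
Rate = 0.879 / 2875 x 1000 = 0.306 mg/cycle


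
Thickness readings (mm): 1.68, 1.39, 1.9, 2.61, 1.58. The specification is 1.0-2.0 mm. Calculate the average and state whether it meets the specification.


Average = 1.83 mm
Within specification: Yes

Sum = 9.16
Average = 9.16 / 5 = 1.83 mm
Specification range: 1.0 to 2.0 mm
Within spec: Yes


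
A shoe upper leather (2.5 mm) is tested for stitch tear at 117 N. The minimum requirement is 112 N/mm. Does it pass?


STS = 46.8 N/mm
Passes: No

STS = 117 / 2.5 = 46.8 N/mm
Minimum required: 112 N/mm
Passes: No


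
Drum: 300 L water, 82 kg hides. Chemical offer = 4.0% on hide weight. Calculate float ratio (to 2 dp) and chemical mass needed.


Float ratio = 3.66
Chemical needed = 3.28 kg


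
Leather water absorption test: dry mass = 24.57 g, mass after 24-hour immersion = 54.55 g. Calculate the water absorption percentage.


Water absorbed = 54.55 - 24.57 = 29.98 g
WA% = 29.98 / 24.57 x 100 = 122.0%


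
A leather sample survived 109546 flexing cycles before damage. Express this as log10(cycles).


log10(109546) = 5.04


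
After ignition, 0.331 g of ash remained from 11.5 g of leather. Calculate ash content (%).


2.88%

Ash% = 0.331 / 11.5 x 100
Ash% = 2.88%


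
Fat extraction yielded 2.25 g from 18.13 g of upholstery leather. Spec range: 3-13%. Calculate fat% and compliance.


Fat% = 2.25 / 18.13 x 100 = 12.4%
Spec range: 3-13%
Compliant: Yes


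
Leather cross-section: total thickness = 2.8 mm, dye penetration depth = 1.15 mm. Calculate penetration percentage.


Penetration% = 1.15 / 2.8 x 100
Penetration = 41.1%


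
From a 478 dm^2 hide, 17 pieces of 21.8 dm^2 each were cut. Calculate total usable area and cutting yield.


Total usable = 17 x 21.8 = 370.6 dm^2
Yield = 370.6 / 478 x 100 = 77.5%


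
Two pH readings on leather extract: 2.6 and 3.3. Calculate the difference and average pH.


Difference = |2.6 - 3.3| = 0.7
Average = (2.6 + 3.3) / 2 = 2.95


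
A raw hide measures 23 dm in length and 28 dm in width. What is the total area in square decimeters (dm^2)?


644 dm^2


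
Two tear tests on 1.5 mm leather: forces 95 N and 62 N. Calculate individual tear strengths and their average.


Tear 1 = 63.3 N/mm
Tear 2 = 41.3 N/mm
Average = 52.3 N/mm

Tear 1 = 95 / 1.5 = 63.3 N/mm
Tear 2 = 62 / 1.5 = 41.3 N/mm
Average = (63.3 + 41.3) / 2 = 52.3 N/mm


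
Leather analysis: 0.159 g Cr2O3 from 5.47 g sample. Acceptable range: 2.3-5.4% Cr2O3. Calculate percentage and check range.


Cr2O3% = 0.159 / 5.47 x 100 = 2.91%
Acceptable range: 2.3 to 5.4%
Within range: Yes


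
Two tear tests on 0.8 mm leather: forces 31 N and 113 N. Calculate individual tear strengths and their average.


Tear 1 = 38.8 N/mm
Tear 2 = 141.3 N/mm
Average = 90.1 N/mm

Tear 1 = 31 / 0.8 = 38.8 N/mm
Tear 2 = 113 / 0.8 = 141.3 N/mm
Average = (38.8 + 141.3) / 2 = 90.1 N/mm


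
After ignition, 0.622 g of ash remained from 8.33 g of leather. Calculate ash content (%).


7.47%

Ash% = 0.622 / 8.33 x 100
Ash% = 7.47%


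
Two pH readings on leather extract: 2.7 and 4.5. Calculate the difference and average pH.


Difference = 1.8
Average pH = 3.60


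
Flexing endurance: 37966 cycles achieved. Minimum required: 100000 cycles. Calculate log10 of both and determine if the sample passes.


log10(37966) = 4.58
log10(100000) = 5.00
Passes: No


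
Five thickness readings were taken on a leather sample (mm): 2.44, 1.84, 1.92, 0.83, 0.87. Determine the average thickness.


Sum = 2.44 + 1.84 + 1.92 + 0.83 + 0.87 = 7.90
Average = 7.90 / 5 = 1.58 mm


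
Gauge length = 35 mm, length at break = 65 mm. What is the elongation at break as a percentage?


Extension = 65 - 35 = 30 mm
Elongation = 30 / 35 x 100 = 85.7%


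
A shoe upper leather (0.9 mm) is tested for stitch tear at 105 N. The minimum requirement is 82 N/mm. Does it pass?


STS = 105 / 0.9 = 116.7 N/mm
Minimum required: 82 N/mm
Passes: Yes


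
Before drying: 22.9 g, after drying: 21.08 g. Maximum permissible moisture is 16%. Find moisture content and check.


MC = (22.9 - 21.08) / 22.9 x 100 = 7.9%
Maximum: 16%
Acceptable: Yes


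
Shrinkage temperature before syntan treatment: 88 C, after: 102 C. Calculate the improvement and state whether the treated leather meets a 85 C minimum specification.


Improvement = 14 C
Meets 85 C spec: Yes


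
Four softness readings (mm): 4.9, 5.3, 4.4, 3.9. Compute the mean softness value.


Sum = 4.9 + 5.3 + 4.4 + 3.9
Mean = 18.5 / 4 = 4.63 mm


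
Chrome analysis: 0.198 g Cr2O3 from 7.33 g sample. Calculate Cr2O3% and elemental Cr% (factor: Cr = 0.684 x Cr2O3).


Cr2O3% = 0.198 / 7.33 x 100 = 2.70%
Cr% = 2.70 x 0.684 = 1.85%


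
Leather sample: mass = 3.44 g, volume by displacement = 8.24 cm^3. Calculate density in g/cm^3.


0.417 g/cm^3


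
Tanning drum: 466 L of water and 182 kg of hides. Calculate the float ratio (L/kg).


2.6

Float ratio = water / hide weight
Ratio = 466 / 182 = 2.6


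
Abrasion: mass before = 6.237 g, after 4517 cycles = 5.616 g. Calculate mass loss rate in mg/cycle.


Mass loss = 6.237 - 5.616 = 0.621 g
Rate = 0.621 / 4517 x 1000 = 0.137 mg/cycle


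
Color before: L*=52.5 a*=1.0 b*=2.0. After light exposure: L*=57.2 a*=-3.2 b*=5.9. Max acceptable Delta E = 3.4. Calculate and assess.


dL = 4.7, da = -4.2, db = 3.9
dE = sqrt((4.7)^2 + (-4.2)^2 + (3.9)^2) = 7.41
Max = 3.4
Passes: No


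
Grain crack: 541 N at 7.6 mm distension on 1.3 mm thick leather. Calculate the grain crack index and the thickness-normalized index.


Crack index = 541 / 7.6 = 71.2 N/mm
Normalized = 71.2 / 1.3 = 54.8 N/mm per mm


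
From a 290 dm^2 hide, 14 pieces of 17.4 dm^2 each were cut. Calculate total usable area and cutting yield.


Total usable = 14 x 17.4 = 243.6 dm^2
Yield = 243.6 / 290 x 100 = 84.0%


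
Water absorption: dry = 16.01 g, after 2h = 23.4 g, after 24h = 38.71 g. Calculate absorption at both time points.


2h absorption = 46.2%
24h absorption = 141.8%

WA (2h) = (23.4 - 16.01) / 16.01 x 100 = 46.2%
WA (24h) = (38.71 - 16.01) / 16.01 x 100 = 141.8%


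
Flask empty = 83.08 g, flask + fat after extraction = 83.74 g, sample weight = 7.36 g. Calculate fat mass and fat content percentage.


Fat mass = 0.66 g
Fat content = 9.0%

Fat mass = 83.74 - 83.08 = 0.66 g
Fat% = 0.66 / 7.36 x 100 = 9.0%


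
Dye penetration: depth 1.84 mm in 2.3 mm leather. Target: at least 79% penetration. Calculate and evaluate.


Penetration = 80.0%
Meets target: Yes

Penetration = 1.84 / 2.3 x 100 = 80.0%
Target: 79%
Meets target: Yes


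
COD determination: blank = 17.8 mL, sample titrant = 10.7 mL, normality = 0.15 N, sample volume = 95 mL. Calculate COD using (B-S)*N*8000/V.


89.7 mg/L


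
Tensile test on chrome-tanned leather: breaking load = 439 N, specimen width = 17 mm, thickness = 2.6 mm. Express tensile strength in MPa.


Cross-section = 17 x 2.6 = 44.2 mm^2
TS = 439 / 44.2 = 9.93 MPa
(1 N/mm^2 = 1 MPa)


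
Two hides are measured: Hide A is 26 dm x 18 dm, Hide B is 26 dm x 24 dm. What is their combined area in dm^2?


1092 dm^2

Hide A area = 26 x 18 = 468 dm^2
Hide B area = 26 x 24 = 624 dm^2
Total = 468 + 624 = 1092 dm^2


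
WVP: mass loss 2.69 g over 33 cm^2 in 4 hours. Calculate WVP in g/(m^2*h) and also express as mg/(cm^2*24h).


WVP = 2.69 / (33 x 4) x 10000 = 203.79 g/(m^2*h)
Mass loss in mg = 2.69 x 1000 = 2690 mg
Per cm^2 per 24h in mg: 2690 x 24 / (33 x 4) = 64560 / 132 = 489.09 mg/(cm^2*24h)


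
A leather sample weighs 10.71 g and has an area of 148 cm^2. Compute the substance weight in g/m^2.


723.6 g/m^2


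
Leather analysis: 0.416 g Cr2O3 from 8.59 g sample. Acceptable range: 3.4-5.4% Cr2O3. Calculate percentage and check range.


Cr2O3 = 4.84%
Within range: Yes

Cr2O3% = 0.416 / 8.59 x 100 = 4.84%
Acceptable range: 3.4 to 5.4%
Within range: Yes


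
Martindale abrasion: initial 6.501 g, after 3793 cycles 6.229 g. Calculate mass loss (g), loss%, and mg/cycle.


Loss = 6.501 - 6.229 = 0.272 g
Loss% = 0.272 / 6.501 x 100 = 4.18%
Rate = 0.272 / 3793 x 1000 = 0.072 mg/cycle


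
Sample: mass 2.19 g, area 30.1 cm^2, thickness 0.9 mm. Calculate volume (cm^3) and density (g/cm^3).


Thickness in cm = 0.9 / 10 = 0.09 cm
Volume = 30.1 x 0.09 = 2.709 cm^3
Density = 2.19 / 2.709 = 0.808 g/cm^3


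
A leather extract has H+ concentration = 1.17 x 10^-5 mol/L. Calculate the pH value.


pH = -log10[H+]
pH = -log10(1.17 x 10^-5) = 4.93


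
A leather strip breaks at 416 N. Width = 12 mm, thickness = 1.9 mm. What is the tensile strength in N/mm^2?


Cross-sectional area = 12 x 1.9 = 22.8 mm^2
Tensile strength = 416 / 22.8 = 18.25 N/mm^2


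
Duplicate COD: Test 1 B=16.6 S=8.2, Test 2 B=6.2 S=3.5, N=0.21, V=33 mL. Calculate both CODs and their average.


COD1 = (16.6 - 8.2) x 0.21 x 8000 / 33 = 427.6 mg/L
COD2 = (6.2 - 3.5) x 0.21 x 8000 / 33 = 137.5 mg/L
Average = (427.6 + 137.5) / 2 = 282.6 mg/L


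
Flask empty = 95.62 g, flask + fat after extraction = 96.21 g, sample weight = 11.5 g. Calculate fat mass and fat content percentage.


Fat mass = 96.21 - 95.62 = 0.59 g
Fat% = 0.59 / 11.5 x 100 = 5.1%


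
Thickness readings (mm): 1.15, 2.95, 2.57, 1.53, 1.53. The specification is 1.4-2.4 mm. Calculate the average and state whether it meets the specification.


Sum = 9.73
Average = 9.73 / 5 = 1.95 mm
Specification range: 1.4 to 2.4 mm
Within spec: Yes


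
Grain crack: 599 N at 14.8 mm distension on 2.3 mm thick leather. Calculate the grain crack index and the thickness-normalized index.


Crack index = 40.5 N/mm
Normalized index = 17.6 N/mm per mm

Crack index = 599 / 14.8 = 40.5 N/mm
Normalized = 40.5 / 2.3 = 17.6 N/mm per mm


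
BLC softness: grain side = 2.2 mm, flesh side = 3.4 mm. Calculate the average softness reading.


Average = (2.2 + 3.4) / 2
Average = 2.80 mm


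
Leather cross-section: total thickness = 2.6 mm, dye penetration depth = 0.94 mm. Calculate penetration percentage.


Penetration% = 0.94 / 2.6 x 100
Penetration = 36.2%


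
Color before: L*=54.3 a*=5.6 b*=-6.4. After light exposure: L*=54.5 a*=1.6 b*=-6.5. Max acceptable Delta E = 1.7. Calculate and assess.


Delta E = 4.01
Passes: No

dL = 0.2, da = -4.0, db = -0.1
dE = sqrt((0.2)^2 + (-4.0)^2 + (-0.1)^2) = 4.01
Max = 1.7
Passes: No


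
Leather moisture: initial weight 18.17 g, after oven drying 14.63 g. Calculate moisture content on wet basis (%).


19.5%

Moisture = 18.17 - 14.63 = 3.54 g
MC = 3.54 / 18.17 x 100 = 19.5%


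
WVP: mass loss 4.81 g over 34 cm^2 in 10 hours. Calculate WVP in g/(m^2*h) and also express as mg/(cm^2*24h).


WVP = 141.47 g/(m^2*h)
Daily rate = 339.53 mg/(cm^2*24h)

WVP = 4.81 / (34 x 10) x 10000 = 141.47 g/(m^2*h)
Mass loss in mg = 4.81 x 1000 = 4810 mg
Per cm^2 per 24h in mg: 4810 x 24 / (34 x 10) = 115440 / 340 = 339.53 mg/(cm^2*24h)


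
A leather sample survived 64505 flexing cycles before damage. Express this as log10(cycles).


log10(64505) = 4.81


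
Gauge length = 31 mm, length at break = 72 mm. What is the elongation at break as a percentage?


Extension = 72 - 31 = 41 mm
Elongation = 41 / 31 x 100 = 132.3%


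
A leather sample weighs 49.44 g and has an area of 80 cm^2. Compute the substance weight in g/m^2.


Substance weight = mass / area x 10000
SW = 49.44 / 80 x 10000
SW = 6180.0 g/m^2


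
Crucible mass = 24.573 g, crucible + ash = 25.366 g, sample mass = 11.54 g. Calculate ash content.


Ash mass = 0.793 g
Ash content = 6.87%


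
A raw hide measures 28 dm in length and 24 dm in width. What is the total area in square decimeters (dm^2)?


Area = length x width
Area = 28 x 24 = 672 dm^2


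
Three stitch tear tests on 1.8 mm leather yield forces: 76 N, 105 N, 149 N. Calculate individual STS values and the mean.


STS1 = 76 / 1.8 = 42.2 N/mm
STS2 = 105 / 1.8 = 58.3 N/mm
STS3 = 149 / 1.8 = 82.8 N/mm
Mean = (42.2 + 58.3 + 82.8) / 3 = 61.1 N/mm


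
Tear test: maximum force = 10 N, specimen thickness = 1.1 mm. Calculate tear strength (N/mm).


9.1 N/mm


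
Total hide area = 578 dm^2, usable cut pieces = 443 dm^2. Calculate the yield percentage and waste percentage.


Yield = 443 / 578 x 100 = 76.6%
Waste = 578 - 443 = 135 dm^2
Waste% = 100 - 76.6 = 23.4%


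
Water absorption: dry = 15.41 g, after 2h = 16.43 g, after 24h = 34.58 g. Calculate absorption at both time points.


WA (2h) = (16.43 - 15.41) / 15.41 x 100 = 6.6%
WA (24h) = (34.58 - 15.41) / 15.41 x 100 = 124.4%


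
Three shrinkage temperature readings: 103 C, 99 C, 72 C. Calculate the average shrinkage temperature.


Average = (103 + 99 + 72) / 3
Average = 274 / 3 = 91.3 C


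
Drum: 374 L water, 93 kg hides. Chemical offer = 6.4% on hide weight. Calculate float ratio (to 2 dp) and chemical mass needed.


Float ratio = 4.02
Chemical needed = 5.952 kg

Float ratio = 374 / 93 = 4.02
Chemical = 93 x 6.4 / 100 = 5.952 kg


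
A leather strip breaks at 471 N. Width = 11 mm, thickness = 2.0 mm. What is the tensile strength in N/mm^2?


Cross-sectional area = 11 x 2.0 = 22.0 mm^2
Tensile strength = 471 / 22.0 = 21.41 N/mm^2


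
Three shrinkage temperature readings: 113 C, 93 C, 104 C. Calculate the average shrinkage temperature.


103.3 C

Average = (113 + 93 + 104) / 3
Average = 310 / 3 = 103.3 C


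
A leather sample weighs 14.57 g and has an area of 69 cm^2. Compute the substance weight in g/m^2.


2111.6 g/m^2


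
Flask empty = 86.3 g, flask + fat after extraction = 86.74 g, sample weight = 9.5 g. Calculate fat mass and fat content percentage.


Fat mass = 0.44 g
Fat content = 4.6%

Fat mass = 86.74 - 86.3 = 0.44 g
Fat% = 0.44 / 9.5 x 100 = 4.6%


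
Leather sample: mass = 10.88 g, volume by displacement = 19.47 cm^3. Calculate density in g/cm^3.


Density = mass / volume
Density = 10.88 / 19.47 = 0.559 g/cm^3


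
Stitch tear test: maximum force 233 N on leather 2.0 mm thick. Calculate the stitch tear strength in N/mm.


Stitch tear strength = force / thickness
STS = 233 / 2.0 = 116.5 N/mm


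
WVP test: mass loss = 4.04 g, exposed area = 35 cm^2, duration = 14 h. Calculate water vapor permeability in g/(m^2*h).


82.45 g/(m^2*h)

WVP = mass_loss / (area x time) x 10000
WVP = 4.04 / (35 x 14) x 10000
WVP = 4.04 / 490 x 10000 = 82.45 g/(m^2*h)


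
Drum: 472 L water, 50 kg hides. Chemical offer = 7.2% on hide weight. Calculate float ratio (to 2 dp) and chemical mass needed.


Float ratio = 9.44
Chemical needed = 3.6 kg


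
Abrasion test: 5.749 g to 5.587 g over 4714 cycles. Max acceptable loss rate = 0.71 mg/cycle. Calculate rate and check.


Loss = 5.749 - 5.587 = 0.162 g
Rate = 0.162 g / 4714 cycles x 1000 = 0.034 mg/cycle
Max = 0.71 mg/cycle
Passes: Yes


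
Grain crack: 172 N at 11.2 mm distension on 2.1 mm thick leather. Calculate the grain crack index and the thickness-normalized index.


Crack index = 15.4 N/mm
Normalized index = 7.3 N/mm per mm


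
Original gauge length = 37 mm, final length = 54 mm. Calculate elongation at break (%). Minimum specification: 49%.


Elongation = 45.9%
Meets spec: No

Extension = 54 - 37 = 17 mm
Elongation = 17 / 37 x 100 = 45.9%
Minimum required: 49%
Meets specification: No


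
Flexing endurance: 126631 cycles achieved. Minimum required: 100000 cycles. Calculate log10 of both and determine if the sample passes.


Achieved: log10 = 5.10
Required: log10 = 5.00
Passes: Yes

log10(126631) = 5.10
log10(100000) = 5.00
Passes: Yes


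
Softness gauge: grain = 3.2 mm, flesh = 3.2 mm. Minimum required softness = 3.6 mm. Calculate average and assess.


Average = (3.2 + 3.2) / 2 = 3.20 mm
Minimum = 3.6 mm
Meets requirement: No


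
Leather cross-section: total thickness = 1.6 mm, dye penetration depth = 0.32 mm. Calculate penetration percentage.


Penetration% = 0.32 / 1.6 x 100
Penetration = 20.0%


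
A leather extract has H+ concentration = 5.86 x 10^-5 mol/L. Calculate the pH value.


pH = -log10[H+]
pH = -log10(5.86 x 10^-5) = 4.23


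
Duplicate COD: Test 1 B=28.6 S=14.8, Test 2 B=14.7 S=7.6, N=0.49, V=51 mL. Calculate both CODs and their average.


COD1 = 1060.7 mg/L
COD2 = 545.7 mg/L
Average = 803.2 mg/L


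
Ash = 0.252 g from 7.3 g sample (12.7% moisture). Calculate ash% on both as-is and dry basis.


As-is ash = 3.45%
Dry-basis ash = 3.95%


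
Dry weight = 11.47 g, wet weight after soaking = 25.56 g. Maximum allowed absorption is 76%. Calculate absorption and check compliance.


WA = (25.56 - 11.47) / 11.47 x 100 = 122.8%
Maximum allowed: 76%
Compliant: No


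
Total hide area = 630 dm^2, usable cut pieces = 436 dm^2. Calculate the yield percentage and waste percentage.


Yield = 69.2%
Waste = 30.8%

Yield = 436 / 630 x 100 = 69.2%
Waste = 630 - 436 = 194 dm^2
Waste% = 100 - 69.2 = 30.8%


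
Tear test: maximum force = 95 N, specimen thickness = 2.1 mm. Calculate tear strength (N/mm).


45.2 N/mm

Tear strength = force / thickness
Tear = 95 / 2.1 = 45.2 N/mm


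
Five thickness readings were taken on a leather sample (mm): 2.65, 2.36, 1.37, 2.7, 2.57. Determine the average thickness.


Sum = 2.65 + 2.36 + 1.37 + 2.7 + 2.57 = 11.65
Average = 11.65 / 5 = 2.33 mm


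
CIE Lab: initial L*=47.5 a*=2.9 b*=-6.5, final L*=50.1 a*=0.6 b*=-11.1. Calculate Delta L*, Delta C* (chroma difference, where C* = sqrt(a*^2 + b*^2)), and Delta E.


Delta L* = 50.1 - 47.5 = 2.6
C1* = sqrt((2.9)^2 + (-6.5)^2) = 7.118
C2* = sqrt((0.6)^2 + (-11.1)^2) = 11.116
Delta C* = 11.116 - 7.118 = 4.00
Delta E = sqrt((2.6)^2 + (-2.3)^2 + (-4.6)^2) = 5.76


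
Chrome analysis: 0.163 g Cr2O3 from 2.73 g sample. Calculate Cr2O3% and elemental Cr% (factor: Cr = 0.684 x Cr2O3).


Cr2O3% = 0.163 / 2.73 x 100 = 5.97%
Cr% = 5.97 x 0.684 = 4.08%


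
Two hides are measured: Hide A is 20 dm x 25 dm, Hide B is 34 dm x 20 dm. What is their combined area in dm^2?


Hide A area = 20 x 25 = 500 dm^2
Hide B area = 34 x 20 = 680 dm^2
Total = 500 + 680 = 1180 dm^2


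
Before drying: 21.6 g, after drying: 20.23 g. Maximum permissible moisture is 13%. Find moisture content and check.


MC = (21.6 - 20.23) / 21.6 x 100 = 6.3%
Maximum: 13%
Acceptable: Yes


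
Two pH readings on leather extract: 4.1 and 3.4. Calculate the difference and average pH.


Difference = 0.7
Average pH = 3.75

Difference = |4.1 - 3.4| = 0.7
Average = (4.1 + 3.4) / 2 = 3.75


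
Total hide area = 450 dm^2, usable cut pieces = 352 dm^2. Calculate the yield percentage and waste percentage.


Yield = 78.2%
Waste = 21.8%


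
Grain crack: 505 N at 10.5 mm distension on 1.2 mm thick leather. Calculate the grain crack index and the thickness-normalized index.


Crack index = 505 / 10.5 = 48.1 N/mm
Normalized = 48.1 / 1.2 = 40.1 N/mm per mm


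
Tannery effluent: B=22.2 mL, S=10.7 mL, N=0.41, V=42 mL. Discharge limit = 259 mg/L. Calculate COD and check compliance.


COD = (22.2 - 10.7) x 0.41 x 8000 / 42 = 898.1 mg/L
Limit: 259 mg/L
Compliant: No


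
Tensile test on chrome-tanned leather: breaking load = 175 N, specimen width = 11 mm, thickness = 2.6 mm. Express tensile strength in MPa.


6.12 MPa

Cross-section = 11 x 2.6 = 28.6 mm^2
TS = 175 / 28.6 = 6.12 MPa
(1 N/mm^2 = 1 MPa)


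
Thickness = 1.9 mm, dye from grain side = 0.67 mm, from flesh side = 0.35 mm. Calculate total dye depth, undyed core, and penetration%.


Total dyed = 1.02 mm
Undyed core = 0.88 mm
Penetration = 53.7%

Total dyed = 0.67 + 0.35 = 1.02 mm
Undyed core = 1.9 - 1.02 = 0.88 mm
Penetration = 1.02 / 1.9 x 100 = 53.7%


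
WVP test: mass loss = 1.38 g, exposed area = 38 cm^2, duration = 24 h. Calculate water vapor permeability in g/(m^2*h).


15.13 g/(m^2*h)

WVP = mass_loss / (area x time) x 10000
WVP = 1.38 / (38 x 24) x 10000
WVP = 1.38 / 912 x 10000 = 15.13 g/(m^2*h)


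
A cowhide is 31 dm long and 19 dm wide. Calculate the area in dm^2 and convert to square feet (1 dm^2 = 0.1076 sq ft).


Area = 31 x 19 = 589 dm^2
Conversion: 589 x 0.1076 = 63.38 sq ft


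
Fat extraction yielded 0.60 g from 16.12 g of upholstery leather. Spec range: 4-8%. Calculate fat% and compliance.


Fat content = 3.7%
Compliant: No

Fat% = 0.60 / 16.12 x 100 = 3.7%
Spec range: 4-8%
Compliant: No


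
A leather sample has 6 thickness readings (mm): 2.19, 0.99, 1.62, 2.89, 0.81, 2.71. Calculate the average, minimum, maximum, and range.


Sum = 11.21
Average = 11.21 / 6 = 1.87 mm
Minimum = 0.81 mm
Maximum = 2.89 mm
Range = 2.89 - 0.81 = 2.08 mm


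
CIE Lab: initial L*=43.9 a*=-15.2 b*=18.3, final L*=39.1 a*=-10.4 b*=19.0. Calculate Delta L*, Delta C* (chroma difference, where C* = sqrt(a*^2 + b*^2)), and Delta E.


Delta L* = 39.1 - 43.9 = -4.8
C1* = sqrt((-15.2)^2 + (18.3)^2) = 23.789
C2* = sqrt((-10.4)^2 + (19.0)^2) = 21.660
Delta C* = 21.660 - 23.789 = -2.13
Delta E = sqrt((-4.8)^2 + (4.8)^2 + (0.7)^2) = 6.82


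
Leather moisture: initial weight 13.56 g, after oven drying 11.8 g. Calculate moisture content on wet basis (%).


Moisture = 13.56 - 11.8 = 1.76 g
MC = 1.76 / 13.56 x 100 = 13.0%


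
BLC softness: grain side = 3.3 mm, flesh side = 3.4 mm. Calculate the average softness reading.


Average = (3.3 + 3.4) / 2
Average = 3.35 mm


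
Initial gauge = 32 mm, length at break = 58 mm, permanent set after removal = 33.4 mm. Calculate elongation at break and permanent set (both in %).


Elongation at break = (58 - 32) / 32 x 100 = 81.3%
Permanent set = (33.4 - 32) / 32 x 100 = 4.4%


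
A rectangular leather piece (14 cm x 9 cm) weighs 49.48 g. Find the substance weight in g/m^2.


Area = 14 x 9 = 126 cm^2
SW = 49.48 / 126 x 10000 = 3927.0 g/m^2


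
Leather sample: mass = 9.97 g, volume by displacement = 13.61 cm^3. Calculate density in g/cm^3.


Density = mass / volume
Density = 9.97 / 13.61 = 0.733 g/cm^3


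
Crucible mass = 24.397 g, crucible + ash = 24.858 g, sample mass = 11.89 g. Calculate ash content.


Ash mass = 0.461 g
Ash content = 3.88%


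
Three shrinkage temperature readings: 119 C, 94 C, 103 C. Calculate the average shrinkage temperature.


105.3 C


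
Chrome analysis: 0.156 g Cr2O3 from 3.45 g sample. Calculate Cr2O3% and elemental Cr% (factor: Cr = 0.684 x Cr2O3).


Cr2O3% = 0.156 / 3.45 x 100 = 4.52%
Cr% = 4.52 x 0.684 = 3.09%


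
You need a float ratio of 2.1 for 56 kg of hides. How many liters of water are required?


117.6 L

Water = hide weight x target ratio
Water = 56 x 2.1 = 117.6 L


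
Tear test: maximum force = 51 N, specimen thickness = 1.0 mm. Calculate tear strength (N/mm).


Tear strength = force / thickness
Tear = 51 / 1.0 = 51.0 N/mm


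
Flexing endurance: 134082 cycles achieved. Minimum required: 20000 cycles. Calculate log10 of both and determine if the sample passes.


Achieved: log10 = 5.13
Required: log10 = 4.30
Passes: Yes

log10(134082) = 5.13
log10(20000) = 4.30
Passes: Yes


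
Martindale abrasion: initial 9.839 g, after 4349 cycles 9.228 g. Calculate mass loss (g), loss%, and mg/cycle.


Mass loss = 0.611 g
Loss = 6.21%
Rate = 0.140 mg/cycle


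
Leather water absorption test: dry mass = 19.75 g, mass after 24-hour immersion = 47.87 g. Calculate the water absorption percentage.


Water absorbed = 47.87 - 19.75 = 28.12 g
WA% = 28.12 / 19.75 x 100 = 142.4%


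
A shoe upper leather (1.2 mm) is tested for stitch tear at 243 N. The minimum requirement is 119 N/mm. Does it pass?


STS = 243 / 1.2 = 202.5 N/mm
Minimum required: 119 N/mm
Passes: Yes


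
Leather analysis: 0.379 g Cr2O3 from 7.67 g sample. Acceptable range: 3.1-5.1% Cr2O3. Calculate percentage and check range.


Cr2O3 = 4.94%
Within range: Yes

Cr2O3% = 0.379 / 7.67 x 100 = 4.94%
Acceptable range: 3.1 to 5.1%
Within range: Yes


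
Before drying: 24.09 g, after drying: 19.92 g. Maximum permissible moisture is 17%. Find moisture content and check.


Moisture content = 17.3%
Acceptable: No


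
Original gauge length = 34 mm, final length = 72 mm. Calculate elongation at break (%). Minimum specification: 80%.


Extension = 72 - 34 = 38 mm
Elongation = 38 / 34 x 100 = 111.8%
Minimum required: 80%
Meets specification: Yes


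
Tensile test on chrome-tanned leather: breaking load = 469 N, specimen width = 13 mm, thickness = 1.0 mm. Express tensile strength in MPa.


36.08 MPa

Cross-section = 13 x 1.0 = 13.0 mm^2
TS = 469 / 13.0 = 36.08 MPa
(1 N/mm^2 = 1 MPa)


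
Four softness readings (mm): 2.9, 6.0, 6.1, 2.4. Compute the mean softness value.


4.35 mm

Sum = 2.9 + 6.0 + 6.1 + 2.4
Mean = 17.4 / 4 = 4.35 mm


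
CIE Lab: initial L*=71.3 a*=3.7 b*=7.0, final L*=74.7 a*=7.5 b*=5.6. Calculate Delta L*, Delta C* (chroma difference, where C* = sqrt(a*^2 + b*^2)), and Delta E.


Delta L* = 3.4
Delta C* = 1.44
Delta E = 5.29

Delta L* = 74.7 - 71.3 = 3.4
C1* = sqrt((3.7)^2 + (7.0)^2) = 7.918
C2* = sqrt((7.5)^2 + (5.6)^2) = 9.360
Delta C* = 9.360 - 7.918 = 1.44
Delta E = sqrt((3.4)^2 + (3.8)^2 + (-1.4)^2) = 5.29


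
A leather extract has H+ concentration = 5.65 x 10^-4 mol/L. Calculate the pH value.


pH = 3.25

pH = -log10[H+]
pH = -log10(5.65 x 10^-4) = 3.25


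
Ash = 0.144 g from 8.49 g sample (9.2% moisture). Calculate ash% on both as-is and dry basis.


As-is ash% = 0.144 / 8.49 x 100 = 1.70%
Dry mass = 8.49 x (100 - 9.2) / 100 = 7.70892 g
Dry-basis ash% = 0.144 / 7.70892 x 100 = 1.87%


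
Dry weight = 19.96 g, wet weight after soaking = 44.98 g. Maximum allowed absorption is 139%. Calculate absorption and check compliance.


WA = (44.98 - 19.96) / 19.96 x 100 = 125.4%
Maximum allowed: 139%
Compliant: Yes


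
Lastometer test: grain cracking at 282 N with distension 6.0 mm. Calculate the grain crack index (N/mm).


Grain crack index = force / distension
Index = 282 / 6.0 = 47.0 N/mm


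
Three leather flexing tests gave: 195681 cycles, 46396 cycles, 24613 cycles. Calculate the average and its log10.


Average = (195681 + 46396 + 24613) / 3 = 88897 cycles
log10(88897) = 4.95


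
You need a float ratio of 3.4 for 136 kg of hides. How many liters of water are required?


462.4 L

Water = hide weight x target ratio
Water = 136 x 3.4 = 462.4 L


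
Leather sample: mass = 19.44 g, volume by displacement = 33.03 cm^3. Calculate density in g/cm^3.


Density = mass / volume
Density = 19.44 / 33.03 = 0.589 g/cm^3


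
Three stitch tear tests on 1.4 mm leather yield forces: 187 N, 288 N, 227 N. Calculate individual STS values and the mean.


STS1 = 133.6 N/mm
STS2 = 205.7 N/mm
STS3 = 162.1 N/mm
Mean = 167.1 N/mm

STS1 = 187 / 1.4 = 133.6 N/mm
STS2 = 288 / 1.4 = 205.7 N/mm
STS3 = 227 / 1.4 = 162.1 N/mm
Mean = (133.6 + 205.7 + 162.1) / 3 = 167.1 N/mm


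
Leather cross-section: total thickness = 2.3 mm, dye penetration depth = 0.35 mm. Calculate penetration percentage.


15.2%


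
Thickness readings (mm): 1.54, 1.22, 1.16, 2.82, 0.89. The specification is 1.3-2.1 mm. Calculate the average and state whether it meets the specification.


Average = 1.53 mm
Within specification: Yes


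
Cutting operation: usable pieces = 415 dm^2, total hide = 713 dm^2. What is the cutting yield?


58.2%


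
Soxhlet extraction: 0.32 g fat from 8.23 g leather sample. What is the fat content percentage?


Fat content = 0.32 / 8.23 x 100
Fat = 3.9%


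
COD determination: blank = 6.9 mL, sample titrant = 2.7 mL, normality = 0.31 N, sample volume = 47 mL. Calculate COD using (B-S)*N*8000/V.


COD = (6.9 - 2.7) x 0.31 x 8000 / 47
COD = 4.2 x 0.31 x 8000 / 47
COD = 221.6 mg/L


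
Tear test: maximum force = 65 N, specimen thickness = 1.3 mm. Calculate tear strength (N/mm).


50.0 N/mm

Tear strength = force / thickness
Tear = 65 / 1.3 = 50.0 N/mm


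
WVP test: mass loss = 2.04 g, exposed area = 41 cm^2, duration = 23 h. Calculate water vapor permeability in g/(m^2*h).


21.63 g/(m^2*h)

WVP = mass_loss / (area x time) x 10000
WVP = 2.04 / (41 x 23) x 10000
WVP = 2.04 / 943 x 10000 = 21.63 g/(m^2*h)
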